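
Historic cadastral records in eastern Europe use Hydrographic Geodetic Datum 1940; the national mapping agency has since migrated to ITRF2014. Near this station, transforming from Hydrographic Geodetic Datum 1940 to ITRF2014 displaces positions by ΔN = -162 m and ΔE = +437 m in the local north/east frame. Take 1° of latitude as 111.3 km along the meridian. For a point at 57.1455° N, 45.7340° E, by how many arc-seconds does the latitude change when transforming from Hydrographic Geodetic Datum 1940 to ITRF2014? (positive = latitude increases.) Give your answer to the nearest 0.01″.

1° of latitude = 111.3 km, so Δφ = -162.0 / 111300 = -0.0014555° = -5.240″.

Δφ = -5.24″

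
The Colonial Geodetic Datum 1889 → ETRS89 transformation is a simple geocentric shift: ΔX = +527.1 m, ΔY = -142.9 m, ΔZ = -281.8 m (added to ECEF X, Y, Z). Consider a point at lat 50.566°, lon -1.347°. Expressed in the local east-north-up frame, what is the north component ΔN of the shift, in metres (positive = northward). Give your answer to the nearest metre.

At φ = 50.566°, λ = -1.347°: sin φ = 0.772357, cos φ = 0.635189, sin λ = -0.023507, cos λ = 0.999724.
ΔN = −sin φ cos λ·ΔX − sin φ sin λ·ΔY + cos φ·ΔZ = −(0.772357)(0.999724)(527.1) − (0.772357)(-0.023507)(-142.9) + (0.635189)(-281.8) = -588.59 m.

ΔN = -589 m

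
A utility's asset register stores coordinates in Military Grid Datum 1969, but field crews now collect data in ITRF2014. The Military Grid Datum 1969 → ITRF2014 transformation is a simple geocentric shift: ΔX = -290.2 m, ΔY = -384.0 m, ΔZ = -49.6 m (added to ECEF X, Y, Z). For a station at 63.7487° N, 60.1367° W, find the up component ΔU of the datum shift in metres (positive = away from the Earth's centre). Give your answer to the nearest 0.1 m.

ΔU = 38.9 m

At φ = 63.7487°, λ = -60.1367°: sin φ = 0.896863, cos φ = 0.442309, sin λ = -0.867216, cos λ = 0.497932.
ΔU = cos φ cos λ·ΔX + cos φ sin λ·ΔY + sin φ·ΔZ = (0.442309)(0.497932)(-290.2) + (0.442309)(-0.867216)(-384.0) + (0.896863)(-49.6) = 38.90 m.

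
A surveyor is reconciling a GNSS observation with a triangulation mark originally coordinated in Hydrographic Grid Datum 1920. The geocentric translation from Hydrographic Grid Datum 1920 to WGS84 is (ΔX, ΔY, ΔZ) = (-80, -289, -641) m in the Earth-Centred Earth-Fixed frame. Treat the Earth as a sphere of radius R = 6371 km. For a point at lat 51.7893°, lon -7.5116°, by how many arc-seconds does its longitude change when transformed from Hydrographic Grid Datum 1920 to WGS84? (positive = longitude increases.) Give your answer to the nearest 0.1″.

Δλ = -15.5″

sin φ = 0.785741, cos φ = 0.618555, sin λ = -0.130727, cos λ = 0.991418.
East component: ΔE = −sin λ·ΔX + cos λ·ΔY = −(-0.130727)(-80) + (0.991418)(-289) = -296.98 m.
1° of latitude spans πR/180 = 111195 m; at latitude φ, 1° of longitude spans that × cos φ = 68780.2 m, so Δλ = -296.98 / 68780.2 × 3600 = -15.544″.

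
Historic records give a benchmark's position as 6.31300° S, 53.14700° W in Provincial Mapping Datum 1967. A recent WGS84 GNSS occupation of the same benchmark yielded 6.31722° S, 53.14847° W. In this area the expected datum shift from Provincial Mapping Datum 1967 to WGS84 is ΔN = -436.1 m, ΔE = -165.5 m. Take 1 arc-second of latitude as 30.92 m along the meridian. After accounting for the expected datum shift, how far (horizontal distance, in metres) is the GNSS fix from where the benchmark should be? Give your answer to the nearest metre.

34 m

Observed coordinate differences: Δφ = -0.00422°, Δλ = -0.00147°.
Converting to metres (1° lat = 111312 m, cos φ = 0.993936): observed ΔN = -469.7 m, observed ΔE = -162.6 m.
Subtracting the expected shift leaves a residual of -469.7 − (-436.1) = -33.6 m north and -162.6 − (-165.5) = 2.9 m east.
Residual distance = √((-33.6)² + 2.9²) = 33.8 m.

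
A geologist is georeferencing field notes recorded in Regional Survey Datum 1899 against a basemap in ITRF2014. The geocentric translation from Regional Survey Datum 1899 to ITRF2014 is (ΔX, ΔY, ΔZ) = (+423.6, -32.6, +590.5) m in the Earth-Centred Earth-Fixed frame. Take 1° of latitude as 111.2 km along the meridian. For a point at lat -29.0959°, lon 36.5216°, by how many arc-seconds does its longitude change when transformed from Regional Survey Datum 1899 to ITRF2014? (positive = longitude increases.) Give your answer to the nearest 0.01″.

sin φ = -0.486273, cos φ = 0.873807, sin λ = 0.595126, cos λ = 0.803633.
East component: ΔE = −sin λ·ΔX + cos λ·ΔY = −(0.595126)(423.6) + (0.803633)(-32.6) = -278.29 m.
1° of latitude spans 111200 m; at latitude φ, 1° of longitude spans that × cos φ = 97167.3 m, so Δλ = -278.29 / 97167.3 × 3600 = -10.311″.

Δλ = -10.31″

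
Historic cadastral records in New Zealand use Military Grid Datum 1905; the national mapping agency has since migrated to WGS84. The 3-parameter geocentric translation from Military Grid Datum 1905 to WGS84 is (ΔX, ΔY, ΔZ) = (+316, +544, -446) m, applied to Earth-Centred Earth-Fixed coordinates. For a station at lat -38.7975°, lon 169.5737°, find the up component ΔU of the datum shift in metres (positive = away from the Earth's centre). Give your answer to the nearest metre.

The local up (radial) axis is (cos φ cos λ, cos φ sin λ, sin φ), giving ΔU = -242.213 + 76.727 + 279.450 = 113.96 m.

ΔU = 114 m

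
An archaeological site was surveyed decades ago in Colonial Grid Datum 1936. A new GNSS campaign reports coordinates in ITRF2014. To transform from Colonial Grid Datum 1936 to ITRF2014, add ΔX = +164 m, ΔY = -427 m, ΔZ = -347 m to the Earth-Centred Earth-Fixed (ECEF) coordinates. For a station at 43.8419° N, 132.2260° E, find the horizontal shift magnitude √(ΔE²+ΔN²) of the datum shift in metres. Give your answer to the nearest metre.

172 m

The local east axis at (φ, λ) is (−sin λ, cos λ, 0), so ΔE = −sin(132.2260°)·164 + cos(132.2260°)·(-427) = 165.53 m.
The local north axis is (−sin φ cos λ, −sin φ sin λ, cos φ), giving ΔN = 76.344 + 219.018 − 250.275 = 45.09 m.
Horizontal magnitude = √(ΔE² + ΔN²) = √(165.53² + 45.09²) = 171.56 m.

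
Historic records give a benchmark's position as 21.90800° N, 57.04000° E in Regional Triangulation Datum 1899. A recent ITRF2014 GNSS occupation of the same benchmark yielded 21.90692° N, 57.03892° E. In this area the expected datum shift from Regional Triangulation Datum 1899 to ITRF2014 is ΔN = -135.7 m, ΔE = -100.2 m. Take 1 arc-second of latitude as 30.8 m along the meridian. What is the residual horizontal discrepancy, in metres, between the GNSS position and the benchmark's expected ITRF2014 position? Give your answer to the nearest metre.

19 m

Observed coordinate differences: Δφ = -0.00108°, Δλ = -0.00108°.
Converting to metres (1° lat = 110880 m, cos φ = 0.927784): observed ΔN = -119.8 m, observed ΔE = -111.1 m.
Subtracting the expected shift leaves a residual of -119.8 − (-135.7) = 15.9 m north and -111.1 − (-100.2) = -10.9 m east.
Residual distance = √(15.9² + (-10.9)²) = 19.3 m.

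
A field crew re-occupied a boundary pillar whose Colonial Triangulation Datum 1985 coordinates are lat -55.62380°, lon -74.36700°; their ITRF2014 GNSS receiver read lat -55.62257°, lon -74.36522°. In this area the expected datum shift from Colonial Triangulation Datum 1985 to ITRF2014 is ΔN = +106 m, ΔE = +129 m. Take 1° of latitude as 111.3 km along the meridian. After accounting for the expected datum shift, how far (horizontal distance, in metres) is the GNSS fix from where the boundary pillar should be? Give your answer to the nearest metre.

Observed coordinate differences: Δφ = +0.00123°, Δλ = +0.00178°.
Converting to metres (1° lat = 111300 m, cos φ = 0.564624): observed ΔN = 136.9 m, observed ΔE = 111.9 m.
Subtracting the expected shift leaves a residual of 136.9 − (106) = 30.9 m north and 111.9 − (129) = -17.1 m east.
Residual distance = √(30.9² + (-17.1)²) = 35.3 m.

35 m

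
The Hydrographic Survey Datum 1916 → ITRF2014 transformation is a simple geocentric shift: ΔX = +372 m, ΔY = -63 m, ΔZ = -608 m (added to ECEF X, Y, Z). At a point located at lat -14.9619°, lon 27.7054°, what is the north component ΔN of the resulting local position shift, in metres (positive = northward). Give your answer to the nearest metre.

ΔN = -510 m

The local north axis is (−sin φ cos λ, −sin φ sin λ, cos φ), giving ΔN = 85.031 − 7.562 − 587.387 = -509.92 m.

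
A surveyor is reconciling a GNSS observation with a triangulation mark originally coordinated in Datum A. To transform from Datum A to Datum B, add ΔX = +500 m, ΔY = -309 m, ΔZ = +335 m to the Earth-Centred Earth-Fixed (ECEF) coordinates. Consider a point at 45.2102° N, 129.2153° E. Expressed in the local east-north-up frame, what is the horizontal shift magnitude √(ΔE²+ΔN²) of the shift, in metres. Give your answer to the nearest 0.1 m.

The local east axis at (φ, λ) is (−sin λ, cos λ, 0), so ΔE = −sin(129.2153°)·500 + cos(129.2153°)·(-309) = -192.03 m.
The local north axis is (−sin φ cos λ, −sin φ sin λ, cos φ), giving ΔN = 224.348 + 169.905 + 236.010 = 630.26 m.
Horizontal magnitude = √(ΔE² + ΔN²) = √((-192.03)² + 630.26²) = 658.87 m.

658.9 m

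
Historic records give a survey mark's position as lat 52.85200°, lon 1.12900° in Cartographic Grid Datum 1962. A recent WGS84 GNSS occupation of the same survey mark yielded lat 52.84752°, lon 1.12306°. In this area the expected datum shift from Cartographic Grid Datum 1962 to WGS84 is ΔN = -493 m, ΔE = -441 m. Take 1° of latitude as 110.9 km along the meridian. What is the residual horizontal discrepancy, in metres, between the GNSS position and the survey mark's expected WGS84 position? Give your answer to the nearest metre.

Observed coordinate differences: Δφ = -0.00448°, Δλ = -0.00594°.
Converting to metres (1° lat = 110900 m, cos φ = 0.603876): observed ΔN = -496.8 m, observed ΔE = -397.8 m.
Subtracting the expected shift leaves a residual of -496.8 − (-493) = -3.8 m north and -397.8 − (-441) = 43.2 m east.
Residual distance = √((-3.8)² + 43.2²) = 43.4 m.

43 m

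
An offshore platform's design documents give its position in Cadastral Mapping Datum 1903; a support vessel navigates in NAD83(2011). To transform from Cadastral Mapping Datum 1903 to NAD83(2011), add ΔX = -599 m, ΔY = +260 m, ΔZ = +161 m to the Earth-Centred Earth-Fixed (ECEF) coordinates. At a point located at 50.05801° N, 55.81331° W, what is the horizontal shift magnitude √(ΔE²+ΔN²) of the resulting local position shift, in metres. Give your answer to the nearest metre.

632 m

At φ = 50.05801°, λ = -55.81331°: sin φ = 0.766695, cos φ = 0.642012, sin λ = -0.827211, cos λ = 0.561891.
ΔE = −sin λ·ΔX + cos λ·ΔY = −(-0.827211)·(-599) + (0.561891)·(260) = -349.41 m.
ΔN = −sin φ cos λ·ΔX − sin φ sin λ·ΔY + cos φ·ΔZ = −(0.766695)(0.561891)(-599) − (0.766695)(-0.827211)(260) + (0.642012)(161) = 526.31 m.
Horizontal magnitude = √(ΔE² + ΔN²) = √((-349.41)² + 526.31²) = 631.73 m.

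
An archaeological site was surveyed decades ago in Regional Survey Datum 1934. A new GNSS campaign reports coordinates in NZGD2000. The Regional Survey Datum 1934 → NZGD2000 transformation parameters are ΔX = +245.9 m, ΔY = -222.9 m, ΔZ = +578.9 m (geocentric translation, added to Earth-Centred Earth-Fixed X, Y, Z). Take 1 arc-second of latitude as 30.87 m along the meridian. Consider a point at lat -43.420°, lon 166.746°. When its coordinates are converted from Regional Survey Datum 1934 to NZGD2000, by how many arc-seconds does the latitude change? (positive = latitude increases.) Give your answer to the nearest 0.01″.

Δφ = 7.15″

sin φ = -0.687341, cos φ = 0.726335, sin λ = 0.229268, cos λ = -0.973363.
North component: ΔN = −sin φ cos λ·ΔX − sin φ sin λ·ΔY + cos φ·ΔZ = −(-0.687341)(-0.973363)(245.9) − (-0.687341)(0.229268)(-222.9) + (0.726335)(578.9) = 220.83 m.
1° of latitude spans 3600 × 30.87 = 111132 m, so Δφ = 220.83 / 111132 × 3600 = 7.154″.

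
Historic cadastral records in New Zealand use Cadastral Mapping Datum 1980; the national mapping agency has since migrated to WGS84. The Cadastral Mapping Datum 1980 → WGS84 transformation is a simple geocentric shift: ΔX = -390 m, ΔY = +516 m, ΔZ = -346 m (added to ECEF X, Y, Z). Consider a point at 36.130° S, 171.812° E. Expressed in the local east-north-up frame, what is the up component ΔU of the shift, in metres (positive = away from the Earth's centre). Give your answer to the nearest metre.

The local up (radial) axis is (cos φ cos λ, cos φ sin λ, sin φ), giving ΔU = 311.785 + 59.356 + 204.008 = 575.15 m.

ΔU = 575 m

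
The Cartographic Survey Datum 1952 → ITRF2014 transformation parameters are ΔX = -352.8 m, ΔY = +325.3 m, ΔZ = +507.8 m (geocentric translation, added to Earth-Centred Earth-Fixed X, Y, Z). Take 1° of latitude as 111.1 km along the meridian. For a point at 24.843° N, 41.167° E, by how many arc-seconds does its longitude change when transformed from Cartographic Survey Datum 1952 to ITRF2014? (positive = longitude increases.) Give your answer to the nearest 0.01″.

sin φ = 0.420133, cos φ = 0.907462, sin λ = 0.658256, cos λ = 0.752794.
East component: ΔE = −sin λ·ΔX + cos λ·ΔY = −(0.658256)(-352.8) + (0.752794)(325.3) = 477.12 m.
1° of latitude spans 111100 m; at latitude φ, 1° of longitude spans that × cos φ = 100819.1 m, so Δλ = 477.12 / 100819.1 × 3600 = 17.037″.

Δλ = 17.04″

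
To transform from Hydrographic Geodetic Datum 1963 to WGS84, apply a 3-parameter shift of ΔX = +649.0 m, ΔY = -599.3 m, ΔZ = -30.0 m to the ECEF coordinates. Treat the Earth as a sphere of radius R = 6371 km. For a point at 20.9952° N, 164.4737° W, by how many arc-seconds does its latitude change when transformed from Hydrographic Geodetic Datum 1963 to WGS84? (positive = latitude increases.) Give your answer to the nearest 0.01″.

Δφ = 4.49″

sin φ = 0.358290, cos φ = 0.933610, sin λ = -0.267681, cos λ = -0.963508.
North component: ΔN = −sin φ cos λ·ΔX − sin φ sin λ·ΔY + cos φ·ΔZ = −(0.358290)(-0.963508)(649.0) − (0.358290)(-0.267681)(-599.3) + (0.933610)(-30.0) = 138.56 m.
1° of latitude spans πR/180 = 111195 m, so Δφ = 138.56 / 111195 × 3600 = 4.486″.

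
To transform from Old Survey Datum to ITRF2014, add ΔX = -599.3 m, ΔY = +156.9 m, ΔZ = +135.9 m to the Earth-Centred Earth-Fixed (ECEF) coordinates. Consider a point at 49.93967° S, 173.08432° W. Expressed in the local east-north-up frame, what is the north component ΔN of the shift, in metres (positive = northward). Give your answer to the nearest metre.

ΔN = 528 m

At φ = -49.93967°, λ = -173.08432°: sin φ = -0.765367, cos φ = 0.643594, sin λ = -0.120409, cos λ = -0.992724.
ΔN = −sin φ cos λ·ΔX − sin φ sin λ·ΔY + cos φ·ΔZ = −(-0.765367)(-0.992724)(-599.3) − (-0.765367)(-0.120409)(156.9) + (0.643594)(135.9) = 528.35 m.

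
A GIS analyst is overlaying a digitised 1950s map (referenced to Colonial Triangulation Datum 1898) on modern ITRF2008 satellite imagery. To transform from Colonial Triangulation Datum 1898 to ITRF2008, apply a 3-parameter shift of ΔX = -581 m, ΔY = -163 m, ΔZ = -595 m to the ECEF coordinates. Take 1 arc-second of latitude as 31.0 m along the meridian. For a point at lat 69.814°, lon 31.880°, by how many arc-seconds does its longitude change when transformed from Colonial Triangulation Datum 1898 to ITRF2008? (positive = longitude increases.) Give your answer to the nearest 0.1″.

sin φ = 0.938577, cos φ = 0.345069, sin λ = 0.528142, cos λ = 0.849156.
East component: ΔE = −sin λ·ΔX + cos λ·ΔY = −(0.528142)(-581) + (0.849156)(-163) = 168.44 m.
1° of latitude spans 3600 × 31.00 = 111600 m; at latitude φ, 1° of longitude spans that × cos φ = 38509.7 m, so Δλ = 168.44 / 38509.7 × 3600 = 15.746″.

Δλ = 15.7″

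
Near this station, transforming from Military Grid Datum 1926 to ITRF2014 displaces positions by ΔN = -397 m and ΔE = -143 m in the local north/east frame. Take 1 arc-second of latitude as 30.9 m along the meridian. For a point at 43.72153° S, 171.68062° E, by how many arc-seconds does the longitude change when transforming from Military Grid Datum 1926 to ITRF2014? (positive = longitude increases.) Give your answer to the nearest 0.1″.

Δλ = -6.4″

At latitude -43.72153°, cos φ = 0.722707.
1″ of longitude at this latitude = 30.90 × cos φ = 22.3317 m, so Δλ = -143.0 / 22.3317 = -6.403″.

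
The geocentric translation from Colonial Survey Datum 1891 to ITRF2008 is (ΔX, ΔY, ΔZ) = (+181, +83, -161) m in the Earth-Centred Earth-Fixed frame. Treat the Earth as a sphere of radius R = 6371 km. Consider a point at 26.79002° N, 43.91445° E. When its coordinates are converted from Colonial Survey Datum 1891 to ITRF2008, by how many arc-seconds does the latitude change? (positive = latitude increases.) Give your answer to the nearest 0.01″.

Δφ = -7.40″

sin φ = 0.450722, cos φ = 0.892664, sin λ = 0.693584, cos λ = 0.720376.
North component: ΔN = −sin φ cos λ·ΔX − sin φ sin λ·ΔY + cos φ·ΔZ = −(0.450722)(0.720376)(181) − (0.450722)(0.693584)(83) + (0.892664)(-161) = -228.43 m.
1° of latitude spans πR/180 = 111195 m, so Δφ = -228.43 / 111195 × 3600 = -7.396″.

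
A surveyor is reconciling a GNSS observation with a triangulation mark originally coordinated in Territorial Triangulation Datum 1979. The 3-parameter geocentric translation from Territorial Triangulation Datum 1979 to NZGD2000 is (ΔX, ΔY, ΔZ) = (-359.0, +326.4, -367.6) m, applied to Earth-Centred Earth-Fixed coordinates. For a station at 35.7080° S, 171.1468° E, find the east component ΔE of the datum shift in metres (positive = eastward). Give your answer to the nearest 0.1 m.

ΔE = -267.3 m

The local east axis at (φ, λ) is (−sin λ, cos λ, 0), so ΔE = −sin(171.1468°)·(-359.0) + cos(171.1468°)·326.4 = -267.26 m.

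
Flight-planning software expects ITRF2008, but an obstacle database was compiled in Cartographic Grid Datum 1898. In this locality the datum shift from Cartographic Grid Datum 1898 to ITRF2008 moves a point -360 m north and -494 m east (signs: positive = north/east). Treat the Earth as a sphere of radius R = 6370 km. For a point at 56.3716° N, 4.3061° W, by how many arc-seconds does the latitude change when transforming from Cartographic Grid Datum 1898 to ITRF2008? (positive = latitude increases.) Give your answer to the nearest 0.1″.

Δφ = -11.7″

On a sphere of radius R, 1 rad of latitude = R, so Δφ = ΔN / R = -360.0 / 6370000 = -5.6515e-05 rad = -11.657″.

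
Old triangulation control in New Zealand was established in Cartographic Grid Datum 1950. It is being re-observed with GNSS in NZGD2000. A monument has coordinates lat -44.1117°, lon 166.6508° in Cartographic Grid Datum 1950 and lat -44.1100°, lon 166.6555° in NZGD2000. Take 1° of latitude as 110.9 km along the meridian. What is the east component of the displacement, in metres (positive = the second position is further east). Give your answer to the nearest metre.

Δφ = -44.1100° − -44.1117° = +0.0017°; Δλ = 166.6555° − 166.6508° = +0.0047°.
ΔN = Δφ × 110900 = 188.5 m; ΔE = Δλ × 110900 × cos(-44.1117°) = +0.0047 × 110900 × 0.717984 = 374.2 m.

ΔE = 374 m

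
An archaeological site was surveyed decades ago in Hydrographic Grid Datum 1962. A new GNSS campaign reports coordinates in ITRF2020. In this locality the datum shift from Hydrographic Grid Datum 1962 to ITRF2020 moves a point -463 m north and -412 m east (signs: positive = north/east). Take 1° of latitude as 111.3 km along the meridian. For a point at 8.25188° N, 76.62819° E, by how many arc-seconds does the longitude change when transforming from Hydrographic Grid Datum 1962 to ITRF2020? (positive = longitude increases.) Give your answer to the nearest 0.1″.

At latitude 8.25188°, cos φ = 0.989647.
1° of longitude at this latitude = 111.3 × cos φ = 110.15 km, so Δλ = -412.0 / 110147.7 = -0.0037404° = -13.466″.

Δλ = -13.5″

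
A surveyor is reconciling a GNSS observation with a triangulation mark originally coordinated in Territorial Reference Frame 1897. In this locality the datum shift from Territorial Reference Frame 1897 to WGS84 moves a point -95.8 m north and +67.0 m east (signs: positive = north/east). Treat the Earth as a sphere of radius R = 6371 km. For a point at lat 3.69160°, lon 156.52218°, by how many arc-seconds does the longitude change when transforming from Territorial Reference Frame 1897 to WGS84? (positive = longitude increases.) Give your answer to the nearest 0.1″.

Δλ = 2.2″

At latitude 3.69160°, cos φ = 0.997925.
One radian of longitude at latitude φ spans R cos φ, so Δλ = ΔE / (R cos φ) = 67.0 / (6371000 × 0.997925) = 1.0538e-05 rad = 2.174″.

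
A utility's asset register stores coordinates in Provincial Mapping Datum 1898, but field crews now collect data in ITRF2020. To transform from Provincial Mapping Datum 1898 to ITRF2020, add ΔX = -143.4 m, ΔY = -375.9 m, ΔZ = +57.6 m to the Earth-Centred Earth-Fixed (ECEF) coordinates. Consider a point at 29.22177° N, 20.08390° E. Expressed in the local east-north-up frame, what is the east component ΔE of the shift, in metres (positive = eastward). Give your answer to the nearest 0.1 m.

ΔE = -303.8 m

The local east axis at (φ, λ) is (−sin λ, cos λ, 0), so ΔE = −sin(20.08390°)·(-143.4) + cos(20.08390°)·(-375.9) = -303.80 m.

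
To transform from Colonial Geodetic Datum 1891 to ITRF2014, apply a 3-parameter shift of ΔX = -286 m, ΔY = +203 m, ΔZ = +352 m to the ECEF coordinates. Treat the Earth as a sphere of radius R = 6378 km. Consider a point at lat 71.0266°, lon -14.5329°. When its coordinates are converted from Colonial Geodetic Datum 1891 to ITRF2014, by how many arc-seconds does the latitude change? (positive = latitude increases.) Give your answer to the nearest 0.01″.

sin φ = 0.945670, cos φ = 0.325129, sin λ = -0.250936, cos λ = 0.968004.
North component: ΔN = −sin φ cos λ·ΔX − sin φ sin λ·ΔY + cos φ·ΔZ = −(0.945670)(0.968004)(-286) − (0.945670)(-0.250936)(203) + (0.325129)(352) = 424.43 m.
1° of latitude spans πR/180 = 111317 m, so Δφ = 424.43 / 111317 × 3600 = 13.726″.

Δφ = 13.73″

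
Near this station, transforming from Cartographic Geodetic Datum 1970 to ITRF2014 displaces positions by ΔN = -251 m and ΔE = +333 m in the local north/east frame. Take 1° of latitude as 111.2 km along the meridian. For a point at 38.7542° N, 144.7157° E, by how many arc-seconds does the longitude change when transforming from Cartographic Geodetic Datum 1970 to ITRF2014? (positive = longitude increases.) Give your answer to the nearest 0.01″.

At latitude 38.7542°, cos φ = 0.779839.
1° of longitude at this latitude = 111.2 × cos φ = 86.72 km, so Δλ = 333.0 / 86718.1 = 0.0038400° = 13.824″.

Δλ = 13.82″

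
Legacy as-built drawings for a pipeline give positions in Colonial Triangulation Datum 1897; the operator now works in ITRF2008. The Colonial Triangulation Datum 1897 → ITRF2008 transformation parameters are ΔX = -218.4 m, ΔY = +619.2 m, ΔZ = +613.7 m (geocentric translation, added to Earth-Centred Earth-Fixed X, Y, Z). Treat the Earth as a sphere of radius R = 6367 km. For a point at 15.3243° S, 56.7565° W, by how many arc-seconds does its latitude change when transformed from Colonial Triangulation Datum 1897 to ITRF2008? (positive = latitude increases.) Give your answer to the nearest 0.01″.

sin φ = -0.264282, cos φ = 0.964445, sin λ = -0.836348, cos λ = 0.548198.
North component: ΔN = −sin φ cos λ·ΔX − sin φ sin λ·ΔY + cos φ·ΔZ = −(-0.264282)(0.548198)(-218.4) − (-0.264282)(-0.836348)(619.2) + (0.964445)(613.7) = 423.38 m.
1° of latitude spans πR/180 = 111125 m, so Δφ = 423.38 / 111125 × 3600 = 13.716″.

Δφ = 13.72″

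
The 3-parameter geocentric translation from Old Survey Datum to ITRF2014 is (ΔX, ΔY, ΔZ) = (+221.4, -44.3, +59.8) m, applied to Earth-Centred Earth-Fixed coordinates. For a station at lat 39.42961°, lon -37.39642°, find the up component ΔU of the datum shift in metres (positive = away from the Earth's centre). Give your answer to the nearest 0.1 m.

At φ = 39.42961°, λ = -37.39642°: sin φ = 0.635130, cos φ = 0.772405, sin λ = -0.607326, cos λ = 0.794453.
ΔU = cos φ cos λ·ΔX + cos φ sin λ·ΔY + sin φ·ΔZ = (0.772405)(0.794453)(221.4) + (0.772405)(-0.607326)(-44.3) + (0.635130)(59.8) = 194.62 m.

ΔU = 194.6 m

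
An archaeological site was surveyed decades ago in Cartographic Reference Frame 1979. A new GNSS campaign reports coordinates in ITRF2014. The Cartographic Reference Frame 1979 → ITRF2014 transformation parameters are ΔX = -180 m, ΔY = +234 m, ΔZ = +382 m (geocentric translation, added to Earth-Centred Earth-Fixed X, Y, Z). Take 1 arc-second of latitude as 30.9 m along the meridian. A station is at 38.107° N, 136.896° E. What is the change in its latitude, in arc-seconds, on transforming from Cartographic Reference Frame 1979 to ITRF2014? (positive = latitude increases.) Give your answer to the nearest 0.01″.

sin φ = 0.617132, cos φ = 0.786860, sin λ = 0.683325, cos λ = -0.730115.
North component: ΔN = −sin φ cos λ·ΔX − sin φ sin λ·ΔY + cos φ·ΔZ = −(0.617132)(-0.730115)(-180) − (0.617132)(0.683325)(234) + (0.786860)(382) = 120.80 m.
1° of latitude spans 3600 × 30.90 = 111240 m, so Δφ = 120.80 / 111240 × 3600 = 3.909″.

Δφ = 3.91″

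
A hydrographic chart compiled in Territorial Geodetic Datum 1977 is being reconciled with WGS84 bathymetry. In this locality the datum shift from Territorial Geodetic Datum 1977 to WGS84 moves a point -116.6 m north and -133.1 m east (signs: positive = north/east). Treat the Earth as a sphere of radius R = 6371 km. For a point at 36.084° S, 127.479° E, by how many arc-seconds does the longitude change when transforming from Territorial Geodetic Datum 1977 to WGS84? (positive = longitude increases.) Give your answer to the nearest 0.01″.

At latitude -36.084°, cos φ = 0.808154.
One radian of longitude at latitude φ spans R cos φ, so Δλ = ΔE / (R cos φ) = -133.1 / (6371000 × 0.808154) = -2.5851e-05 rad = -5.332″.

Δλ = -5.33″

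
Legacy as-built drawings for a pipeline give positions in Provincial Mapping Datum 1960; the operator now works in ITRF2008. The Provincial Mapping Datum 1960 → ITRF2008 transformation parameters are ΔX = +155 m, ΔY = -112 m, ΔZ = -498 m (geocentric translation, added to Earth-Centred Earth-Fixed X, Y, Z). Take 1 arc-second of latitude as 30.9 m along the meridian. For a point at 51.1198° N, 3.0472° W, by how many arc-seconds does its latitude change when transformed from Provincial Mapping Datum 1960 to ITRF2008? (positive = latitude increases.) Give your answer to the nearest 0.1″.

sin φ = 0.778460, cos φ = 0.627694, sin λ = -0.053159, cos λ = 0.998586.
North component: ΔN = −sin φ cos λ·ΔX − sin φ sin λ·ΔY + cos φ·ΔZ = −(0.778460)(0.998586)(155) − (0.778460)(-0.053159)(-112) + (0.627694)(-498) = -437.72 m.
1° of latitude spans 3600 × 30.90 = 111240 m, so Δφ = -437.72 / 111240 × 3600 = -14.166″.

Δφ = -14.2″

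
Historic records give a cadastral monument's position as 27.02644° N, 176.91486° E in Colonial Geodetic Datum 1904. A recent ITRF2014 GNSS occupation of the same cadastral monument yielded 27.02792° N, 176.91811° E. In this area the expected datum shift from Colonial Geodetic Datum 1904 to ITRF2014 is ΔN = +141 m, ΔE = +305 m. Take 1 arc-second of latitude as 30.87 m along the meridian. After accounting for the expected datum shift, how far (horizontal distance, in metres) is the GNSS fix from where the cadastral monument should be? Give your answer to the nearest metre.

Observed coordinate differences: Δφ = +0.00148°, Δλ = +0.00325°.
Converting to metres (1° lat = 111132 m, cos φ = 0.890797): observed ΔN = 164.5 m, observed ΔE = 321.7 m.
Subtracting the expected shift leaves a residual of 164.5 − (141) = 23.5 m north and 321.7 − (305) = 16.7 m east.
Residual distance = √(23.5² + 16.7²) = 28.8 m.

29 m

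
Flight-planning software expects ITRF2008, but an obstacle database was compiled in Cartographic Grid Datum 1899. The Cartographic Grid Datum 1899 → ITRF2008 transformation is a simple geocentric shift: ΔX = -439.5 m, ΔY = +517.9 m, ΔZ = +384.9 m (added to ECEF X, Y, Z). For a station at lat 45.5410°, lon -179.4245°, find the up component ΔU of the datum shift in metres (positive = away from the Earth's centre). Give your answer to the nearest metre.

ΔU = 579 m

The local up (radial) axis is (cos φ cos λ, cos φ sin λ, sin φ), giving ΔU = 307.810 − 3.643 + 274.723 = 578.89 m.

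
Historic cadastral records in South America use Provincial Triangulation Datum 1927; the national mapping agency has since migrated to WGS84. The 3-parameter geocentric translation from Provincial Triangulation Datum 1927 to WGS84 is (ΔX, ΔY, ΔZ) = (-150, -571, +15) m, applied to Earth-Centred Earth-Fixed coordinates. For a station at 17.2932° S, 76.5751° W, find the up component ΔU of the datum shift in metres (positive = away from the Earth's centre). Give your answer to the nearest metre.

ΔU = 493 m

The local up (radial) axis is (cos φ cos λ, cos φ sin λ, sin φ), giving ΔU = -33.251 + 530.291 − 4.459 = 492.58 m.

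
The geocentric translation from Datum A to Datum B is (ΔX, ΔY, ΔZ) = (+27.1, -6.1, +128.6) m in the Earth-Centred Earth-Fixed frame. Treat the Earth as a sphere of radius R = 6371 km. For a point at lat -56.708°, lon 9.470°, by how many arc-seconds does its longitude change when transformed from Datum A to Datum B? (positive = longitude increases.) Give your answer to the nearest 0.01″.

Δλ = -0.62″

sin φ = -0.835884, cos φ = 0.548906, sin λ = 0.164531, cos λ = 0.986372.
East component: ΔE = −sin λ·ΔX + cos λ·ΔY = −(0.164531)(27.1) + (0.986372)(-6.1) = -10.48 m.
1° of latitude spans πR/180 = 111195 m; at latitude φ, 1° of longitude spans that × cos φ = 61035.6 m, so Δλ = -10.48 / 61035.6 × 3600 = -0.618″.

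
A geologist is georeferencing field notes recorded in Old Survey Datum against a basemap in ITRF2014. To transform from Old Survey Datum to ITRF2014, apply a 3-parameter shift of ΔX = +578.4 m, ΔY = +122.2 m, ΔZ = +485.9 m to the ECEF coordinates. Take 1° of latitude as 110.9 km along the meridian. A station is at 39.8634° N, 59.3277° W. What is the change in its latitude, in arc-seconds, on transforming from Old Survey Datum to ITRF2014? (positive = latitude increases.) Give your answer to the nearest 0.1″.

sin φ = 0.640959, cos φ = 0.767575, sin λ = -0.860099, cos λ = 0.510127.
North component: ΔN = −sin φ cos λ·ΔX − sin φ sin λ·ΔY + cos φ·ΔZ = −(0.640959)(0.510127)(578.4) − (0.640959)(-0.860099)(122.2) + (0.767575)(485.9) = 251.21 m.
1° of latitude spans 110900 m, so Δφ = 251.21 / 110900 × 3600 = 8.155″.

Δφ = 8.2″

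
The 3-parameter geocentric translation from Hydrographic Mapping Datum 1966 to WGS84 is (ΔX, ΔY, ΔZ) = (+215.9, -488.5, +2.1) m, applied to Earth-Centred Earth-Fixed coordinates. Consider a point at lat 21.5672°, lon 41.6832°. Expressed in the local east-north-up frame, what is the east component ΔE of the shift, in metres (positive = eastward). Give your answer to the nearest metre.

At φ = 21.5672°, λ = 41.6832°: sin φ = 0.367592, cos φ = 0.929987, sin λ = 0.665011, cos λ = 0.746833.
ΔE = −sin λ·ΔX + cos λ·ΔY = −(0.665011)·(215.9) + (0.746833)·(-488.5) = -508.40 m.

ΔE = -508 m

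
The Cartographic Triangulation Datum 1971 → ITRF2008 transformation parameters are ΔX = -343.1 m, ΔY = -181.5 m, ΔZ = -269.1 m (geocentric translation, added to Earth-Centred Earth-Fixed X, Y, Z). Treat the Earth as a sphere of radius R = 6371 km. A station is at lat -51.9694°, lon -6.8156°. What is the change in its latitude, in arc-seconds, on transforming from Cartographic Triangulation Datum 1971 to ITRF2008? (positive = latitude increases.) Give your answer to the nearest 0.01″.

sin φ = -0.787682, cos φ = 0.616082, sin λ = -0.118674, cos λ = 0.992933.
North component: ΔN = −sin φ cos λ·ΔX − sin φ sin λ·ΔY + cos φ·ΔZ = −(-0.787682)(0.992933)(-343.1) − (-0.787682)(-0.118674)(-181.5) + (0.616082)(-269.1) = -417.17 m.
1° of latitude spans πR/180 = 111195 m, so Δφ = -417.17 / 111195 × 3600 = -13.506″.

Δφ = -13.51″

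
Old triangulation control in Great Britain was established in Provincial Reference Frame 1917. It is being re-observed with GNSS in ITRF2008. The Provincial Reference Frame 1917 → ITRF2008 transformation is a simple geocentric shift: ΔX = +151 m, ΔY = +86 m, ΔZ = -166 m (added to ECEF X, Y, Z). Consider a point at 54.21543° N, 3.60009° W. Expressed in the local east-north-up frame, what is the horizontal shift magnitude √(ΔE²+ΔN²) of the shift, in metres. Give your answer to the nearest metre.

235 m

At φ = 54.21543°, λ = -3.60009°: sin φ = 0.811221, cos φ = 0.584739, sin λ = -0.062792, cos λ = 0.998027.
ΔE = −sin λ·ΔX + cos λ·ΔY = −(-0.062792)·(151) + (0.998027)·(86) = 95.31 m.
ΔN = −sin φ cos λ·ΔX − sin φ sin λ·ΔY + cos φ·ΔZ = −(0.811221)(0.998027)(151) − (0.811221)(-0.062792)(86) + (0.584739)(-166) = -214.94 m.
Horizontal magnitude = √(ΔE² + ΔN²) = √(95.31² + (-214.94)²) = 235.12 m.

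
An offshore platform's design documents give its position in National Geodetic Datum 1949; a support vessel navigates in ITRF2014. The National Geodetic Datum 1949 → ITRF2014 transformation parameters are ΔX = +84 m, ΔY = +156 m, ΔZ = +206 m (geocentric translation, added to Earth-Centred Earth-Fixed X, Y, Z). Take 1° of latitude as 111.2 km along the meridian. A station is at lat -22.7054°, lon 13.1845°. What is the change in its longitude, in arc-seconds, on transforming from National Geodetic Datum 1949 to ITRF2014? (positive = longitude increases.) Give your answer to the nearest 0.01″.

Δλ = 4.66″

sin φ = -0.385993, cos φ = 0.922502, sin λ = 0.228087, cos λ = 0.973641.
East component: ΔE = −sin λ·ΔX + cos λ·ΔY = −(0.228087)(84) + (0.973641)(156) = 132.73 m.
1° of latitude spans 111200 m; at latitude φ, 1° of longitude spans that × cos φ = 102582.2 m, so Δλ = 132.73 / 102582.2 × 3600 = 4.658″.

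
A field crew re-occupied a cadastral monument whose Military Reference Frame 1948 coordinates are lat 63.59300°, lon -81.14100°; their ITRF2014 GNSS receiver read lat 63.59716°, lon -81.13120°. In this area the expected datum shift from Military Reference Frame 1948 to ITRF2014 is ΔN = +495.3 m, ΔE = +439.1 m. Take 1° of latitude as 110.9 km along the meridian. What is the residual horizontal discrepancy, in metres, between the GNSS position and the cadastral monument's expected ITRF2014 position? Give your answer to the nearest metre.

Observed coordinate differences: Δφ = +0.00416°, Δλ = +0.00980°.
Converting to metres (1° lat = 110900 m, cos φ = 0.444745): observed ΔN = 461.3 m, observed ΔE = 483.4 m.
Subtracting the expected shift leaves a residual of 461.3 − (495.3) = -34.0 m north and 483.4 − (439.1) = 44.3 m east.
Residual distance = √((-34.0)² + 44.3²) = 55.8 m.

56 m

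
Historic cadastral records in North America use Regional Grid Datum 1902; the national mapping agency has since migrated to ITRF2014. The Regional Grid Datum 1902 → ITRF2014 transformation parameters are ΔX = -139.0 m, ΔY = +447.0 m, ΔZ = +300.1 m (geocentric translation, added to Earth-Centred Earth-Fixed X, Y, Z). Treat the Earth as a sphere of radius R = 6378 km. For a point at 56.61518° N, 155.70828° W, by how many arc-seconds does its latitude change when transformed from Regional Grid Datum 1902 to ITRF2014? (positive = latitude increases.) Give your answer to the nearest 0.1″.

sin φ = 0.834994, cos φ = 0.550260, sin λ = -0.411383, cos λ = -0.911463.
North component: ΔN = −sin φ cos λ·ΔX − sin φ sin λ·ΔY + cos φ·ΔZ = −(0.834994)(-0.911463)(-139.0) − (0.834994)(-0.411383)(447.0) + (0.550260)(300.1) = 212.89 m.
1° of latitude spans πR/180 = 111317 m, so Δφ = 212.89 / 111317 × 3600 = 6.885″.

Δφ = 6.9″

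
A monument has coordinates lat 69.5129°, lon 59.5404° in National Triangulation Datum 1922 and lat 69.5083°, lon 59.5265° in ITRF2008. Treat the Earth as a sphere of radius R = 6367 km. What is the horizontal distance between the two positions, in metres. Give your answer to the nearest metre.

744 m

Δφ = 69.5083° − 69.5129° = -0.0046°; Δλ = 59.5265° − 59.5404° = -0.0139°.
1° along a meridian = πR/180 = 111125 m.
ΔN = Δφ × 111125 = -511.2 m; ΔE = Δλ × 111125 × cos(69.5129°) = -0.0139 × 111125 × 0.349996 = -540.6 m.
Distance = √(ΔE² + ΔN²) = √((-540.6)² + (-511.2)²) = 744.0 m.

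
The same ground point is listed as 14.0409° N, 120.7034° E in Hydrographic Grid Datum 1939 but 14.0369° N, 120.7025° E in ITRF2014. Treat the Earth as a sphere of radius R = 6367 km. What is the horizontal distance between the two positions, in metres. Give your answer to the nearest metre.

455 m

Δφ = 14.0369° − 14.0409° = -0.0040°; Δλ = 120.7025° − 120.7034° = -0.0009°.
1° along a meridian = πR/180 = 111125 m.
ΔN = Δφ × 111125 = -444.5 m; ΔE = Δλ × 111125 × cos(14.0409°) = -0.0009 × 111125 × 0.970123 = -97.0 m.
Distance = √(ΔE² + ΔN²) = √((-97.0)² + (-444.5)²) = 455.0 m.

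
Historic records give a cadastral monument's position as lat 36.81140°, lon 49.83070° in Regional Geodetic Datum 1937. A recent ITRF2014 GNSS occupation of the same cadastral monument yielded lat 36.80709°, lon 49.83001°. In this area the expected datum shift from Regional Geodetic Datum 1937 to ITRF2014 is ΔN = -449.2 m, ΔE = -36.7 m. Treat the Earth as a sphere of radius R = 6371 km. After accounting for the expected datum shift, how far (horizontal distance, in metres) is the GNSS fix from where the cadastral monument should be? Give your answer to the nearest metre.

Observed coordinate differences: Δφ = -0.00431°, Δλ = -0.00069°.
Converting to metres (1° lat = 111195 m, cos φ = 0.800612): observed ΔN = -479.3 m, observed ΔE = -61.4 m.
Subtracting the expected shift leaves a residual of -479.3 − (-449.2) = -30.1 m north and -61.4 − (-36.7) = -24.7 m east.
Residual distance = √((-30.1)² + (-24.7)²) = 38.9 m.

39 m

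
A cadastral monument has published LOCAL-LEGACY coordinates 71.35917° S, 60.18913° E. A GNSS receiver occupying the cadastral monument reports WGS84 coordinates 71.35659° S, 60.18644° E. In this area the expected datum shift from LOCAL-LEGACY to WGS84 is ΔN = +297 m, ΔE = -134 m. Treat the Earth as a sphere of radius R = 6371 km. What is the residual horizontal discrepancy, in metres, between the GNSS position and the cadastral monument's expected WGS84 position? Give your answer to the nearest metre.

Observed coordinate differences: Δφ = +0.00258°, Δλ = -0.00269°.
Converting to metres (1° lat = 111195 m, cos φ = 0.319635): observed ΔN = 286.9 m, observed ΔE = -95.6 m.
Subtracting the expected shift leaves a residual of 286.9 − (297) = -10.1 m north and -95.6 − (-134) = 38.4 m east.
Residual distance = √((-10.1)² + 38.4²) = 39.7 m.

40 m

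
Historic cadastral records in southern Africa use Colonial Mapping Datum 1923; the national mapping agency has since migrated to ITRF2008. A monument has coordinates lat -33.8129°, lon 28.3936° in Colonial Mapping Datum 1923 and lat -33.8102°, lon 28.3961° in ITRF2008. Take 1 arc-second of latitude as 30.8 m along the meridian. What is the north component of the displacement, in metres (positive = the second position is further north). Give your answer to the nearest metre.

ΔN = 299 m

Δφ = -33.8102° − -33.8129° = +0.0027°; Δλ = 28.3961° − 28.3936° = +0.0025°.
1° of latitude = 3600 × 30.80 = 110880 m.
ΔN = Δφ × 110880 = 299.4 m; ΔE = Δλ × 110880 × cos(-33.8129°) = +0.0025 × 110880 × 0.830859 = 230.3 m.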